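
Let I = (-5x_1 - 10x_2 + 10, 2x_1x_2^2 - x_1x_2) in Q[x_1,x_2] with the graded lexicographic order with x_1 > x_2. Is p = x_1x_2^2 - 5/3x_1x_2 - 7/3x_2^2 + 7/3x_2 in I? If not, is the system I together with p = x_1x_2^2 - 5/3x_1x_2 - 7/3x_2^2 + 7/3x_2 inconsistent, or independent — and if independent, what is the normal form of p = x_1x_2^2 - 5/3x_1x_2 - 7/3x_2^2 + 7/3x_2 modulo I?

x_1x_2^2 - 5/3x_1x_2 - 7/3x_2^2 + 7/3x_2 lies in I (it reduces to 0).

First compute the reduced Gröbner basis of I by Buchberger's algorithm.
f_1 = -5x_1 - 10x_2 + 10, LT = x_1.
f_2 = 2x_1x_2^2 - x_1x_2, LT = x_1x_2^2.

S(f_1,f_2): lcm = x_1x_2^2. S = 2x_2^3 + 1/2x_1x_2 - 2x_2^2.
  reduce S modulo (f_1, f_2):
  remainder 2x_2^3 - 3x_2^2 + x_2 ≠ 0; add h_3 = 2x_2^3 - 3x_2^2 + x_2 to the basis.

The other S-polynomials (S(f_1,h_3), S(f_2,h_3)) all reduce to 0 modulo the current basis, so we have a Gröbner basis.
Inter-reduce: drop elements whose leading term is divisible by another's, tail-reduce, and make monic.
Reduced Gröbner basis: {x_2^3 - 3/2x_2^2 + 1/2x_2, x_1 + 2x_2 - 2}.
Label its elements g_1 = x_2^3 - 3/2x_2^2 + 1/2x_2, g_2 = x_1 + 2x_2 - 2.

Reduce p = x_1x_2^2 - 5/3x_1x_2 - 7/3x_2^2 + 7/3x_2 modulo G:
  leading term x_1x_2^2: subtract (x_2^2)·g_2 from x_1x_2^2 - 5/3x_1x_2 - 7/3x_2^2 + 7/3x_2 → -2x_2^3 - 5/3x_1x_2 - 1/3x_2^2 + 7/3x_2
  leading term x_2^3: subtract (-2)·g_1 from -2x_2^3 - 5/3x_1x_2 - 1/3x_2^2 + 7/3x_2 → -5/3x_1x_2 - 10/3x_2^2 + 10/3x_2
  leading term x_1x_2: subtract (-5/3x_2)·g_2 from -5/3x_1x_2 - 10/3x_2^2 + 10/3x_2 → 0
  normal form = 0.
Since the normal form is 0, p ∈ I.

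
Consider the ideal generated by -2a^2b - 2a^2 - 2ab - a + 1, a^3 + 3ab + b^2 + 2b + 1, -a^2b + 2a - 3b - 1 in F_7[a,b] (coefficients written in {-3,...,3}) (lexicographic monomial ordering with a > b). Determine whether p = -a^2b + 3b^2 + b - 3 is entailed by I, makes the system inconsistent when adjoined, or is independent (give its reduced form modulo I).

First compute the reduced Gröbner basis of I by Buchberger's algorithm.
f_1 = -2a^2b - 2a^2 - 2ab - a + 1, LT = a^2b.
f_2 = a^3 + 3ab + b^2 + 2b + 1, LT = a^3.
f_3 = -a^2b + 2a - 3b - 1, LT = a^2b.

S(f_1,f_2): lcm = a^3b. S = a^3 + a^2b - 3a^2 - 3ab^2 + 3a - b^3 - 2b^2 - b.
  reduce S modulo (f_1, f_2, f_3):
  remainder 3a^2 - 3ab^2 + 3ab - a - b^3 - 3b^2 - 3b + 3 ≠ 0; add h_4 = 3a^2 - 3ab^2 + 3ab - a - b^3 - 3b^2 - 3b + 3 to the basis.

S(f_1,f_3): lcm = a^2b. S = a^2 + ab - a - 3b + 2.
  reduce S modulo (f_1, f_2, f_3, h_4):
  remainder ab^2 - 3a - 2b^3 + b^2 - 2b + 1 ≠ 0; add h_5 = ab^2 - 3a - 2b^3 + b^2 - 2b + 1 to the basis.

S(f_2,f_3): lcm = a^3b. S = 2a^2 + 3ab^2 - 3ab - a + b^3 + 2b^2 + b.
  reduce S modulo (f_1, f_2, f_3, h_4, h_5):
  remainder 2ab + 3a - b^2 - b ≠ 0; add h_6 = 2ab + 3a - b^2 - b to the basis.

S(f_1,h_4): lcm = a^2b. S = a^2 + ab^3 - ab^2 - ab - 3a - 2b^4 + b^3 + b^2 - b + 3.
  reduce S modulo (f_1, f_2, f_3, h_4, h_5, h_6):
  remainder -3a - 2b^3 + b^2 + 3b + 2 ≠ 0; add h_7 = -3a - 2b^3 + b^2 + 3b + 2 to the basis.

S(f_2,h_4): lcm = a^3. S = a^2b^2 - a^2b - 2a^2 - 2ab^3 + ab^2 - 3ab - a + b^2 + 2b + 1.
  reduce S modulo (f_1, f_2, f_3, h_4, h_5, h_6, h_7):
  remainder 3b^4 - 2b^3 - 3b^2 - 2b - 3 ≠ 0; add h_8 = 3b^4 - 2b^3 - 3b^2 - 2b - 3 to the basis.

S(f_2,h_5): lcm = a^3b^2. S = 3a^3 + 2a^2b^3 - a^2b^2 + 2a^2b - a^2 + 3ab^3 + b^4 + 2b^3 + b^2.
  reduce S modulo (f_1, f_2, f_3, h_4, h_5, h_6, h_7, h_8):
  remainder -3b^3 - 2b - 2 ≠ 0; add h_9 = -3b^3 - 2b - 2 to the basis.

S(h_4,h_5): lcm = a^2b^2. S = 3a^2 - ab^4 + 3ab^3 + ab^2 + 2ab - a + 2b^5 - b^4 - b^3 + b^2.
  reduce S modulo (f_1, f_2, f_3, h_4, h_5, h_6, h_7, h_8, h_9):
  remainder 3b^2 + b + 3 ≠ 0; add h_10 = 3b^2 + b + 3 to the basis.

S(f_2,h_6): lcm = a^3b. S = 2a^3 - 3a^2b^2 - 3a^2b + 3ab^2 + b^3 + 2b^2 + b.
  reduce S modulo (f_1, f_2, f_3, h_4, h_5, h_6, h_7, h_8, h_9, h_10):
  remainder 2b - 2 ≠ 0; add h_11 = 2b - 2 to the basis.

The other S-polynomials (S(f_3,h_4), S(f_1,h_5), S(f_3,h_5), S(f_1,h_6), S(f_3,h_6), S(h_4,h_6), S(h_5,h_6), S(f_1,h_7), S(f_2,h_7), S(f_3,h_7), S(h_4,h_7), S(h_5,h_7), S(h_6,h_7), S(f_1,h_8), S(f_2,h_8), S(f_3,h_8), S(h_4,h_8), S(h_5,h_8), S(h_6,h_8), S(h_7,h_8), S(f_1,h_9), S(f_2,h_9), S(f_3,h_9), S(h_4,h_9), S(h_5,h_9), S(h_6,h_9), S(h_7,h_9), S(h_8,h_9), S(f_1,h_10), S(f_2,h_10), S(f_3,h_10), S(h_4,h_10), S(h_5,h_10), S(h_6,h_10), S(h_7,h_10), S(h_8,h_10), S(h_9,h_10), S(f_1,h_11), S(f_2,h_11), S(f_3,h_11), S(h_4,h_11), S(h_5,h_11), S(h_6,h_11), S(h_7,h_11), S(h_8,h_11), S(h_9,h_11), S(h_10,h_11)) all reduce to 0 modulo the current basis, so we have a Gröbner basis.
Inter-reduce: drop elements whose leading term is divisible by another's, tail-reduce, and make monic.
Reduced Gröbner basis: {a + 1, b - 1}.
Label its elements g_1 = a + 1, g_2 = b - 1.

Reduce p = -a^2b + 3b^2 + b - 3 modulo G:
  leading term a^2b: subtract (-ab)·g_1 from -a^2b + 3b^2 + b - 3 → ab + 3b^2 + b - 3
  leading term ab: subtract (b)·g_1 from ab + 3b^2 + b - 3 → 3b^2 - 3
  leading term b^2: subtract (3b)·g_2 from 3b^2 - 3 → 3b - 3
  leading term b: subtract (3)·g_2 from 3b - 3 → 0
  normal form = 0.
Since the normal form is 0, p ∈ I.

-a^2b + 3b^2 + b - 3 lies in I (it reduces to 0).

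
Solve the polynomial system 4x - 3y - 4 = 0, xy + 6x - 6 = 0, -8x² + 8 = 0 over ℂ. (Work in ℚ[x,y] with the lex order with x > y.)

{(1, 0)}

Compute a lex Gröbner basis by Buchberger's algorithm.
f_1 = 4x - 3y - 4, LT = x.
f_2 = xy + 6x - 6, LT = xy.
f_3 = -8x² + 8, LT = x².

S(f_1,f_2): lcm = xy. S = -6x - ¾y² - y + 6.
  reduce S modulo (f_1, f_2, f_3):
  remainder -¾y² - 11/2y ≠ 0; add h_4 = -¾y² - 11/2y to the basis.

S(f_1,f_3): lcm = x². S = -¾xy - x + 1.
  reduce S modulo (f_1, f_2, f_3, h_4):
  remainder 21/8y ≠ 0; add h_5 = 21/8y to the basis.

The other S-polynomials (S(f_2,f_3), S(f_1,h_4), S(f_2,h_4), S(f_3,h_4), S(f_1,h_5), S(f_2,h_5), S(f_3,h_5), S(h_4,h_5)) all reduce to 0 modulo the current basis, so we have a Gröbner basis.
Inter-reduce: drop elements whose leading term is divisible by another's, tail-reduce, and make monic.
Reduced Gröbner basis: {x - 1, y}.

The lex basis is triangular: the last element involves only y. Solving y = 0 gives y ∈ {0}; substituting each value into the earlier elements determines the remaining variables.
  y = 0: the earlier basis element becomes x - 1 = 0, giving x = 1 — point (1, 0).
This is the nonlinear analogue of row-reducing a linear system.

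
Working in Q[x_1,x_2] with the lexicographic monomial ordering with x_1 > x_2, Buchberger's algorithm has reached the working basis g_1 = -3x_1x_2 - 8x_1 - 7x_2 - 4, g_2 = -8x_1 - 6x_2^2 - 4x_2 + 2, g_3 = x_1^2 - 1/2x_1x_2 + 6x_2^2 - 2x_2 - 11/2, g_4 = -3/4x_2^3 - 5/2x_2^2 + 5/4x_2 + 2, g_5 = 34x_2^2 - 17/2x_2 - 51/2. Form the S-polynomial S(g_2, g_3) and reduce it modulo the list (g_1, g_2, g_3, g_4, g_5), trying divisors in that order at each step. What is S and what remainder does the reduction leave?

lcm(LM(g_2), LM(g_3)) = x_1^2.
S = (lcm/LT(g_2))·g_2 − (lcm/LT(g_3))·g_3 = 3/4x_1x_2^2 + x_1x_2 - 1/4x_1 - 6x_2^2 + 2x_2 + 11/2.
Reduce S modulo (g_1, g_2, g_3, g_4, g_5) in that order:
  leading term x_1x_2^2: subtract (-1/4x_2)·g_1 from 3/4x_1x_2^2 + x_1x_2 - 1/4x_1 - 6x_2^2 + 2x_2 + 11/2 → -x_1x_2 - 1/4x_1 - 31/4x_2^2 + x_2 + 11/2
  leading term x_1x_2: subtract (1/3)·g_1 from -x_1x_2 - 1/4x_1 - 31/4x_2^2 + x_2 + 11/2 → 29/12x_1 - 31/4x_2^2 + 10/3x_2 + 41/6
  leading term x_1: subtract (-29/96)·g_2 from 29/12x_1 - 31/4x_2^2 + 10/3x_2 + 41/6 → -153/16x_2^2 + 17/8x_2 + 119/16
  leading term x_2^2: subtract (-9/32)·g_5 from -153/16x_2^2 + 17/8x_2 + 119/16 → -17/64x_2 + 17/64
  leading term x_2: no divisor's leading term divides it; move -17/64x_2 to the remainder.
  leading term 1: no divisor's leading term divides it; move 17/64 to the remainder.
The remainder -17/64x_2 + 17/64 is nonzero, so it would be added as the next basis element.

S(g_2, g_3) = 3/4x_1x_2^2 + x_1x_2 - 1/4x_1 - 6x_2^2 + 2x_2 + 11/2; remainder on division = -17/64x_2 + 17/64.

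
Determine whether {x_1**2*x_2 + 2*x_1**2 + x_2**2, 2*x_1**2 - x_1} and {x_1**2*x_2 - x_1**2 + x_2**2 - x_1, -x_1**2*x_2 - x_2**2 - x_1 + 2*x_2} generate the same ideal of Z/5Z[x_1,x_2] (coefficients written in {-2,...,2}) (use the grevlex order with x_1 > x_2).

No, the ideals differ.

For a fixed monomial order, each ideal has a unique reduced Gröbner basis; comparing bases decides equality.
Buchberger on the first generating set:
f_1 = x_1**2*x_2 + 2*x_1**2 + x_2**2, LT = x_1**2*x_2.
f_2 = 2*x_1**2 - x_1, LT = x_1**2.

S(f_1,f_2): lcm = x_1**2*x_2. S = 2*x_1**2 - 2*x_1*x_2 + x_2**2.
  leading term x_1**2: subtract (1)·f_2 from 2*x_1**2 - 2*x_1*x_2 + x_2**2 → -2*x_1*x_2 + x_2**2 + x_1
  leading term x_1*x_2: no divisor's leading term divides it; move -2*x_1*x_2 to the remainder.
  leading term x_2**2: no divisor's leading term divides it; move x_2**2 to the remainder.
  leading term x_1: no divisor's leading term divides it; move x_1 to the remainder.
  remainder -2*x_1*x_2 + x_2**2 + x_1 ≠ 0; add g_3 = -2*x_1*x_2 + x_2**2 + x_1 to the basis.

S(f_1,g_3): lcm = x_1**2*x_2. S = -2*x_1*x_2**2 + x_2**2.
  leading term x_1*x_2**2: subtract (x_2)·g_3 from -2*x_1*x_2**2 + x_2**2 → -x_2**3 - x_1*x_2 + x_2**2
  leading term x_2**3: no divisor's leading term divides it; move -x_2**3 to the remainder.
  leading term x_1*x_2: subtract (-2)·g_3 from -x_1*x_2 + x_2**2 → -2*x_2**2 + 2*x_1
  leading term x_2**2: no divisor's leading term divides it; move -2*x_2**2 to the remainder.
  leading term x_1: no divisor's leading term divides it; move 2*x_1 to the remainder.
  remainder -x_2**3 - 2*x_2**2 + 2*x_1 ≠ 0; add g_4 = -x_2**3 - 2*x_2**2 + 2*x_1 to the basis.

The other S-polynomials (S(f_2,g_3), S(f_1,g_4), S(f_2,g_4), S(g_3,g_4)) all reduce to 0 modulo the current basis, so we have a Gröbner basis.
Inter-reduce: drop elements whose leading term is divisible by another's, tail-reduce, and make monic.
Reduced Gröbner basis: {x_2**3 + 2*x_2**2 - 2*x_1, x_1**2 + 2*x_1, x_1*x_2 + 2*x_2**2 + 2*x_1}.

Buchberger on the second generating set:
h_1 = x_1**2*x_2 - x_1**2 + x_2**2 - x_1, LT = x_1**2*x_2.
h_2 = -x_1**2*x_2 - x_2**2 - x_1 + 2*x_2, LT = x_1**2*x_2.

S(h_1,h_2): lcm = x_1**2*x_2. S = -x_1**2 - 2*x_1 + 2*x_2.
  leading term x_1**2: no divisor's leading term divides it; move -x_1**2 to the remainder.
  leading term x_1: no divisor's leading term divides it; move -2*x_1 to the remainder.
  leading term x_2: no divisor's leading term divides it; move 2*x_2 to the remainder.
  remainder -x_1**2 - 2*x_1 + 2*x_2 ≠ 0; add k_3 = -x_1**2 - 2*x_1 + 2*x_2 to the basis.

S(h_1,k_3): lcm = x_1**2*x_2. S = -x_1**2 - 2*x_1*x_2 - 2*x_2**2 - x_1.
  leading term x_1**2: subtract (1)·k_3 from -x_1**2 - 2*x_1*x_2 - 2*x_2**2 - x_1 → -2*x_1*x_2 - 2*x_2**2 + x_1 - 2*x_2
  leading term x_1*x_2: no divisor's leading term divides it; move -2*x_1*x_2 to the remainder.
  leading term x_2**2: no divisor's leading term divides it; move -2*x_2**2 to the remainder.
  leading term x_1: no divisor's leading term divides it; move x_1 to the remainder.
  leading term x_2: no divisor's leading term divides it; move -2*x_2 to the remainder.
  remainder -2*x_1*x_2 - 2*x_2**2 + x_1 - 2*x_2 ≠ 0; add k_4 = -2*x_1*x_2 - 2*x_2**2 + x_1 - 2*x_2 to the basis.

S(h_1,k_4): lcm = x_1**2*x_2. S = -x_1*x_2**2 + 2*x_1**2 - x_1*x_2 + x_2**2 - x_1.
  leading term x_1*x_2**2: subtract (-2*x_2)·k_4 from -x_1*x_2**2 + 2*x_1**2 - x_1*x_2 + x_2**2 - x_1 → x_2**3 + 2*x_1**2 + x_1*x_2 + 2*x_2**2 - x_1
  leading term x_2**3: no divisor's leading term divides it; move x_2**3 to the remainder.
  leading term x_1**2: subtract (-2)·k_3 from 2*x_1**2 + x_1*x_2 + 2*x_2**2 - x_1 → x_1*x_2 + 2*x_2**2 - x_2
  leading term x_1*x_2: subtract (2)·k_4 from x_1*x_2 + 2*x_2**2 - x_2 → x_2**2 - 2*x_1 - 2*x_2
  leading term x_2**2: no divisor's leading term divides it; move x_2**2 to the remainder.
  leading term x_1: no divisor's leading term divides it; move -2*x_1 to the remainder.
  leading term x_2: no divisor's leading term divides it; move -2*x_2 to the remainder.
  remainder x_2**3 + x_2**2 - 2*x_1 - 2*x_2 ≠ 0; add k_5 = x_2**3 + x_2**2 - 2*x_1 - 2*x_2 to the basis.

The other S-polynomials (S(h_2,k_3), S(h_2,k_4), S(k_3,k_4), S(h_1,k_5), S(h_2,k_5), S(k_3,k_5), S(k_4,k_5)) all reduce to 0 modulo the current basis, so we have a Gröbner basis.
Inter-reduce: drop elements whose leading term is divisible by another's, tail-reduce, and make monic.
Reduced Gröbner basis: {x_2**3 + x_2**2 - 2*x_1 - 2*x_2, x_1**2 + 2*x_1 - 2*x_2, x_1*x_2 + x_2**2 + 2*x_1 + x_2}.

These differ, so the ideals are not equal.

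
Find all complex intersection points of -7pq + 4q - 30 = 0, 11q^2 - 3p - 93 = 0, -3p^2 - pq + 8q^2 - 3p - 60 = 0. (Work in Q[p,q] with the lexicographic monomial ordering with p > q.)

{(2, -3)}

Compute a lex Gröbner basis by Buchberger's algorithm.
f_1 = -7pq + 4q - 30, LT = pq.
f_2 = -3p + 11q^2 - 93, LT = p.
f_3 = -3p^2 - pq - 3p + 8q^2 - 60, LT = p^2.

S(f_1,f_2): lcm = pq. S = 11/3q^3 - 221/7q + 30/7.
  leading term q^3: no divisor's leading term divides it; move 11/3q^3 to the remainder.
  leading term q: no divisor's leading term divides it; move -221/7q to the remainder.
  leading term 1: no divisor's leading term divides it; move 30/7 to the remainder.
  remainder 11/3q^3 - 221/7q + 30/7 ≠ 0; add h_4 = 11/3q^3 - 221/7q + 30/7 to the basis.

S(f_1,f_3): lcm = p^2q. S = -1/3pq^2 - 11/7pq + 30/7p + 8/3q^3 - 20q.
  leading term pq^2: subtract (1/21q)·f_1 from -1/3pq^2 - 11/7pq + 30/7p + 8/3q^3 - 20q → -11/7pq + 30/7p + 8/3q^3 - 4/21q^2 - 130/7q
  leading term pq: subtract (11/49)·f_1 from -11/7pq + 30/7p + 8/3q^3 - 4/21q^2 - 130/7q → 30/7p + 8/3q^3 - 4/21q^2 - 954/49q + 330/49
  leading term p: subtract (-10/7)·f_2 from 30/7p + 8/3q^3 - 4/21q^2 - 954/49q + 330/49 → 8/3q^3 + 326/21q^2 - 954/49q - 6180/49
  leading term q^3: subtract (8/11)·h_4 from 8/3q^3 + 326/21q^2 - 954/49q - 6180/49 → 326/21q^2 + 1882/539q - 69660/539
  leading term q^2: no divisor's leading term divides it; move 326/21q^2 to the remainder.
  leading term q: no divisor's leading term divides it; move 1882/539q to the remainder.
  leading term 1: no divisor's leading term divides it; move -69660/539 to the remainder.
  remainder 326/21q^2 + 1882/539q - 69660/539 ≠ 0; add h_5 = 326/21q^2 + 1882/539q - 69660/539 to the basis.

S(f_2,f_3): lcm = p^2. S = -11/3pq^2 - 1/3pq + 30p + 8/3q^2 - 20.
  leading term pq^2: subtract (11/21q)·f_1 from -11/3pq^2 - 1/3pq + 30p + 8/3q^2 - 20 → -1/3pq + 30p + 4/7q^2 + 110/7q - 20
  leading term pq: subtract (1/21)·f_1 from -1/3pq + 30p + 4/7q^2 + 110/7q - 20 → 30p + 4/7q^2 + 326/21q - 130/7
  leading term p: subtract (-10)·f_2 from 30p + 4/7q^2 + 326/21q - 130/7 → 774/7q^2 + 326/21q - 6640/7
  leading term q^2: subtract (1161/163)·h_5 from 774/7q^2 + 326/21q - 6640/7 → -2463380/263571q - 2463380/87857
  leading term q: no divisor's leading term divides it; move -2463380/263571q to the remainder.
  leading term 1: no divisor's leading term divides it; move -2463380/87857 to the remainder.
  remainder -2463380/263571q - 2463380/87857 ≠ 0; add h_6 = -2463380/263571q - 2463380/87857 to the basis.

The other S-polynomials (S(f_1,h_4), S(f_2,h_4), S(f_3,h_4), S(f_1,h_5), S(f_2,h_5), S(f_3,h_5), S(h_4,h_5), S(f_1,h_6), S(f_2,h_6), S(f_3,h_6), S(h_4,h_6), S(h_5,h_6)) all reduce to 0 modulo the current basis, so we have a Gröbner basis.
Inter-reduce: drop elements whose leading term is divisible by another's, tail-reduce, and make monic.
Reduced Gröbner basis: {p - 2, q + 3}.

Since the basis is lex-ordered, q + 3 is univariate in q. Its roots are {-3}. Back-substituting each root into the other basis elements fixes the other coordinates.
  q = -3: the earlier basis element becomes p - 2 = 0, giving p = 2 — point (2, -3).
Check: every point annihilates each of the original generators.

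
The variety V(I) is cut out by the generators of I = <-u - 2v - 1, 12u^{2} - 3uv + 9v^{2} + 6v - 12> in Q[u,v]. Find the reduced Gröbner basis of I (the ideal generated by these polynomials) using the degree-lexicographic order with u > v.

G = {v^{2} + \tfrac{19}{21}v, u + 2v + 1}

f_1 = -u - 2v - 1, LT = u.
f_2 = 12u^{2} - 3uv + 9v^{2} + 6v - 12, LT = u^{2}.

S(f_1,f_2): lcm = u^{2}. S = \tfrac{9}{4}uv - \tfrac{3}{4}v^{2} + u - \tfrac{1}{2}v + 1.
  reduce S modulo (f_1, f_2):
  remainder -\tfrac{21}{4}v^{2} - \tfrac{19}{4}v ≠ 0; add g_3 = -\tfrac{21}{4}v^{2} - \tfrac{19}{4}v to the basis.

The other S-polynomials (S(f_1,g_3), S(f_2,g_3)) all reduce to 0 modulo the current basis, so we have a Gröbner basis.
Inter-reduce: drop elements whose leading term is divisible by another's, tail-reduce, and make monic.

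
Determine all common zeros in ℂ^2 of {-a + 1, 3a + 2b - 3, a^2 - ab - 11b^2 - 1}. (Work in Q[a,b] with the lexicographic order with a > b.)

{(1, 0)}

Compute a lex Gröbner basis by Buchberger's algorithm.
f_1 = -a + 1, LT = a.
f_2 = 3a + 2b - 3, LT = a.
f_3 = a^2 - ab - 11b^2 - 1, LT = a^2.

S(f_1,f_2): lcm = a. S = -2/3b.
  leading term b: no divisor's leading term divides it; move -2/3b to the remainder.
  remainder -2/3b ≠ 0; add h_4 = -2/3b to the basis.

The other S-polynomials (S(f_1,f_3), S(f_2,f_3), S(f_1,h_4), S(f_2,h_4), S(f_3,h_4)) all reduce to 0 modulo the current basis, so we have a Gröbner basis.
Inter-reduce: drop elements whose leading term is divisible by another's, tail-reduce, and make monic.
Reduced Gröbner basis: {a - 1, b}.

From the last basis element, b = 0, so b takes values in {0}. Each choice, substituted upward through the basis, yields the corresponding point(s) of the solution set.
  b = 0: the earlier basis element becomes a - 1 = 0, giving a = 1 — point (1, 0).
Each listed point satisfies every original equation (direct substitution).
Zero-dimensionality of the ideal guarantees finitely many solutions over ℂ.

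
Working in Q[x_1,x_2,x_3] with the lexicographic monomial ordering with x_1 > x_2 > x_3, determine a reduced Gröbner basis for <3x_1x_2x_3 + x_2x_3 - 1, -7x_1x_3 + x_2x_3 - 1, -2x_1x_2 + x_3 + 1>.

G = {x_1 + 3/14x_3 + 3/14, x_2 - 3/2x_3^2 + 5/6x_3 + 10/3, x_3^3 + 4/9x_3^2 - 11/9x_3 - 2/3}

This is the nonlinear analogue of row-reducing a linear system.

f_1 = 3x_1x_2x_3 + x_2x_3 - 1, LT = x_1x_2x_3.
f_2 = -7x_1x_3 + x_2x_3 - 1, LT = x_1x_3.
f_3 = -2x_1x_2 + x_3 + 1, LT = x_1x_2.

S(f_1,f_2): lcm = x_1x_2x_3. S = 1/7x_2^2x_3 + 1/3x_2x_3 - 1/7x_2 - 1/3.
  leading term x_2^2x_3: no divisor's leading term divides it; move 1/7x_2^2x_3 to the remainder.
  leading term x_2x_3: no divisor's leading term divides it; move 1/3x_2x_3 to the remainder.
  leading term x_2: no divisor's leading term divides it; move -1/7x_2 to the remainder.
  leading term 1: no divisor's leading term divides it; move -1/3 to the remainder.
  remainder 1/7x_2^2x_3 + 1/3x_2x_3 - 1/7x_2 - 1/3 ≠ 0; add g_4 = 1/7x_2^2x_3 + 1/3x_2x_3 - 1/7x_2 - 1/3 to the basis.

S(f_1,f_3): lcm = x_1x_2x_3. S = 1/3x_2x_3 + 1/2x_3^2 + 1/2x_3 - 1/3.
  leading term x_2x_3: no divisor's leading term divides it; move 1/3x_2x_3 to the remainder.
  leading term x_3^2: no divisor's leading term divides it; move 1/2x_3^2 to the remainder.
  leading term x_3: no divisor's leading term divides it; move 1/2x_3 to the remainder.
  leading term 1: no divisor's leading term divides it; move -1/3 to the remainder.
  remainder 1/3x_2x_3 + 1/2x_3^2 + 1/2x_3 - 1/3 ≠ 0; add g_5 = 1/3x_2x_3 + 1/2x_3^2 + 1/2x_3 - 1/3 to the basis.

S(f_1,g_4): lcm = x_1x_2^2x_3. S = -7/3x_1x_2x_3 + x_1x_2 + 7/3x_1 + 1/3x_2^2x_3 - 1/3x_2.
  leading term x_1x_2x_3: subtract (-7/9)·f_1 from -7/3x_1x_2x_3 + x_1x_2 + 7/3x_1 + 1/3x_2^2x_3 - 1/3x_2 → x_1x_2 + 7/3x_1 + 1/3x_2^2x_3 + 7/9x_2x_3 - 1/3x_2 - 7/9
  leading term x_1x_2: subtract (-1/2)·f_3 from x_1x_2 + 7/3x_1 + 1/3x_2^2x_3 + 7/9x_2x_3 - 1/3x_2 - 7/9 → 7/3x_1 + 1/3x_2^2x_3 + 7/9x_2x_3 - 1/3x_2 + 1/2x_3 - 5/18
  leading term x_1: no divisor's leading term divides it; move 7/3x_1 to the remainder.
  leading term x_2^2x_3: subtract (7/3)·g_4 from 1/3x_2^2x_3 + 7/9x_2x_3 - 1/3x_2 + 1/2x_3 - 5/18 → 1/2x_3 + 1/2
  leading term x_3: no divisor's leading term divides it; move 1/2x_3 to the remainder.
  leading term 1: no divisor's leading term divides it; move 1/2 to the remainder.
  remainder 7/3x_1 + 1/2x_3 + 1/2 ≠ 0; add g_6 = 7/3x_1 + 1/2x_3 + 1/2 to the basis.

S(f_3,g_4): lcm = x_1x_2^2x_3. S = -7/3x_1x_2x_3 + x_1x_2 + 7/3x_1 - 1/2x_2x_3^2 - 1/2x_2x_3.
  leading term x_1x_2x_3: subtract (-7/9)·f_1 from -7/3x_1x_2x_3 + x_1x_2 + 7/3x_1 - 1/2x_2x_3^2 - 1/2x_2x_3 → x_1x_2 + 7/3x_1 - 1/2x_2x_3^2 + 5/18x_2x_3 - 7/9
  leading term x_1x_2: subtract (-1/2)·f_3 from x_1x_2 + 7/3x_1 - 1/2x_2x_3^2 + 5/18x_2x_3 - 7/9 → 7/3x_1 - 1/2x_2x_3^2 + 5/18x_2x_3 + 1/2x_3 - 5/18
  leading term x_1: subtract (1)·g_6 from 7/3x_1 - 1/2x_2x_3^2 + 5/18x_2x_3 + 1/2x_3 - 5/18 → -1/2x_2x_3^2 + 5/18x_2x_3 - 7/9
  leading term x_2x_3^2: subtract (-3/2x_3)·g_5 from -1/2x_2x_3^2 + 5/18x_2x_3 - 7/9 → 5/18x_2x_3 + 3/4x_3^3 + 3/4x_3^2 - 1/2x_3 - 7/9
  leading term x_2x_3: subtract (5/6)·g_5 from 5/18x_2x_3 + 3/4x_3^3 + 3/4x_3^2 - 1/2x_3 - 7/9 → 3/4x_3^3 + 1/3x_3^2 - 11/12x_3 - 1/2
  leading term x_3^3: no divisor's leading term divides it; move 3/4x_3^3 to the remainder.
  leading term x_3^2: no divisor's leading term divides it; move 1/3x_3^2 to the remainder.
  leading term x_3: no divisor's leading term divides it; move -11/12x_3 to the remainder.
  leading term 1: no divisor's leading term divides it; move -1/2 to the remainder.
  remainder 3/4x_3^3 + 1/3x_3^2 - 11/12x_3 - 1/2 ≠ 0; add g_7 = 3/4x_3^3 + 1/3x_3^2 - 11/12x_3 - 1/2 to the basis.

S(f_3,g_6): lcm = x_1x_2. S = -3/14x_2x_3 - 3/14x_2 - 1/2x_3 - 1/2.
  leading term x_2x_3: subtract (-9/14)·g_5 from -3/14x_2x_3 - 3/14x_2 - 1/2x_3 - 1/2 → -3/14x_2 + 9/28x_3^2 - 5/28x_3 - 5/7
  leading term x_2: no divisor's leading term divides it; move -3/14x_2 to the remainder.
  leading term x_3^2: no divisor's leading term divides it; move 9/28x_3^2 to the remainder.
  leading term x_3: no divisor's leading term divides it; move -5/28x_3 to the remainder.
  leading term 1: no divisor's leading term divides it; move -5/7 to the remainder.
  remainder -3/14x_2 + 9/28x_3^2 - 5/28x_3 - 5/7 ≠ 0; add g_8 = -3/14x_2 + 9/28x_3^2 - 5/28x_3 - 5/7 to the basis.

The other S-polynomials (S(f_2,f_3), S(f_2,g_4), S(f_1,g_5), S(f_2,g_5), S(f_3,g_5), S(g_4,g_5), S(f_1,g_6), S(f_2,g_6), S(g_4,g_6), S(g_5,g_6), S(f_1,g_7), S(f_2,g_7), S(f_3,g_7), S(g_4,g_7), S(g_5,g_7), S(g_6,g_7), S(f_1,g_8), S(f_2,g_8), S(f_3,g_8), S(g_4,g_8), S(g_5,g_8), S(g_6,g_8), S(g_7,g_8)) all reduce to 0 modulo the current basis, so we have a Gröbner basis.
Inter-reduce: drop elements whose leading term is divisible by another's, tail-reduce, and make monic.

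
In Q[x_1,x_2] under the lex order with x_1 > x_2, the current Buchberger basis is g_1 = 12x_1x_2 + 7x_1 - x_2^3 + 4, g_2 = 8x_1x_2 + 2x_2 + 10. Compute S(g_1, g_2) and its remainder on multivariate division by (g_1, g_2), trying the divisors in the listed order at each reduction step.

lcm(LM(g_1), LM(g_2)) = x_1x_2.
S = (lcm/LT(g_1))·g_1 − (lcm/LT(g_2))·g_2 = 7/12x_1 - 1/12x_2^3 - 1/4x_2 - 11/12.
Reduce S modulo (g_1, g_2) in that order:
  leading term x_1: no divisor's leading term divides it; move 7/12x_1 to the remainder.
  leading term x_2^3: no divisor's leading term divides it; move -1/12x_2^3 to the remainder.
  leading term x_2: no divisor's leading term divides it; move -1/4x_2 to the remainder.
  leading term 1: no divisor's leading term divides it; move -11/12 to the remainder.
The remainder 7/12x_1 - 1/12x_2^3 - 1/4x_2 - 11/12 is nonzero, so it would be added as the next basis element.
This is the inner loop of Buchberger's algorithm — each nonzero remainder becomes a new basis element.

S(g_1, g_2) = 7/12x_1 - 1/12x_2^3 - 1/4x_2 - 11/12; remainder on division = 7/12x_1 - 1/12x_2^3 - 1/4x_2 - 11/12.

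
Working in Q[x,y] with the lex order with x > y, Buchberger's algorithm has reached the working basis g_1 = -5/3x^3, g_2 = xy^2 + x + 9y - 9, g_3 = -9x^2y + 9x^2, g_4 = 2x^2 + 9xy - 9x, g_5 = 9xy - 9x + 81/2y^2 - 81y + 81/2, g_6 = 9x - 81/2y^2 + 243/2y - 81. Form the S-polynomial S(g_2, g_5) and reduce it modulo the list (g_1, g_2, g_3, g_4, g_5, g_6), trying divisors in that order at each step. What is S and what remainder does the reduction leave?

S(g_2, g_5) = xy + x - 9/2y^3 + 9y^2 + 9/2y - 9; remainder on division = -9/2y^3 + 27/2y^2 - 27/2y + 9/2.

lcm(LM(g_2), LM(g_5)) = xy^2.
S = (lcm/LT(g_2))·g_2 − (lcm/LT(g_5))·g_5 = xy + x - 9/2y^3 + 9y^2 + 9/2y - 9.
Reduce S modulo (g_1, g_2, g_3, g_4, g_5, g_6) in that order:
  leading term xy: subtract (1/9)·g_5 from xy + x - 9/2y^3 + 9y^2 + 9/2y - 9 → 2x - 9/2y^3 + 9/2y^2 + 27/2y - 27/2
  leading term x: subtract (2/9)·g_6 from 2x - 9/2y^3 + 9/2y^2 + 27/2y - 27/2 → -9/2y^3 + 27/2y^2 - 27/2y + 9/2
  leading term y^3: no divisor's leading term divides it; move -9/2y^3 to the remainder.
  leading term y^2: no divisor's leading term divides it; move 27/2y^2 to the remainder.
  leading term y: no divisor's leading term divides it; move -27/2y to the remainder.
  leading term 1: no divisor's leading term divides it; move 9/2 to the remainder.
The remainder -9/2y^3 + 27/2y^2 - 27/2y + 9/2 is nonzero, so it would be added as the next basis element.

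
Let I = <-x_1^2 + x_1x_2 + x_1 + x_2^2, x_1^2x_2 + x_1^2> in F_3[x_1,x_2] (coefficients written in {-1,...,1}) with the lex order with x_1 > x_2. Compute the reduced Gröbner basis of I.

G = {x_1^2 - x_2^4, x_1x_2 + x_1 - x_2^4 + x_2^2, x_2^5 + x_2^4}

This is the nonlinear analogue of row-reducing a linear system.

f_1 = -x_1^2 + x_1x_2 + x_1 + x_2^2, LT = x_1^2.
f_2 = x_1^2x_2 + x_1^2, LT = x_1^2x_2.

S(f_1,f_2): lcm = x_1^2x_2. S = -x_1^2 - x_1x_2^2 - x_1x_2 - x_2^3.
  leading term x_1^2: subtract (1)·f_1 from -x_1^2 - x_1x_2^2 - x_1x_2 - x_2^3 → -x_1x_2^2 + x_1x_2 - x_1 - x_2^3 - x_2^2
  leading term x_1x_2^2: no divisor's leading term divides it; move -x_1x_2^2 to the remainder.
  leading term x_1x_2: no divisor's leading term divides it; move x_1x_2 to the remainder.
  leading term x_1: no divisor's leading term divides it; move -x_1 to the remainder.
  leading term x_2^3: no divisor's leading term divides it; move -x_2^3 to the remainder.
  leading term x_2^2: no divisor's leading term divides it; move -x_2^2 to the remainder.
  remainder -x_1x_2^2 + x_1x_2 - x_1 - x_2^3 - x_2^2 ≠ 0; add g_3 = -x_1x_2^2 + x_1x_2 - x_1 - x_2^3 - x_2^2 to the basis.

S(f_1,g_3): lcm = x_1^2x_2^2. S = x_1^2x_2 - x_1^2 + x_1x_2^3 + x_1x_2^2 - x_2^4.
  leading term x_1^2x_2: subtract (-x_2)·f_1 from x_1^2x_2 - x_1^2 + x_1x_2^3 + x_1x_2^2 - x_2^4 → -x_1^2 + x_1x_2^3 - x_1x_2^2 + x_1x_2 - x_2^4 + x_2^3
  leading term x_1^2: subtract (1)·f_1 from -x_1^2 + x_1x_2^3 - x_1x_2^2 + x_1x_2 - x_2^4 + x_2^3 → x_1x_2^3 - x_1x_2^2 - x_1 - x_2^4 + x_2^3 - x_2^2
  leading term x_1x_2^3: subtract (-x_2)·g_3 from x_1x_2^3 - x_1x_2^2 - x_1 - x_2^4 + x_2^3 - x_2^2 → -x_1x_2 - x_1 + x_2^4 - x_2^2
  leading term x_1x_2: no divisor's leading term divides it; move -x_1x_2 to the remainder.
  leading term x_1: no divisor's leading term divides it; move -x_1 to the remainder.
  leading term x_2^4: no divisor's leading term divides it; move x_2^4 to the remainder.
  leading term x_2^2: no divisor's leading term divides it; move -x_2^2 to the remainder.
  remainder -x_1x_2 - x_1 + x_2^4 - x_2^2 ≠ 0; add g_4 = -x_1x_2 - x_1 + x_2^4 - x_2^2 to the basis.

S(f_1,g_4): lcm = x_1^2x_2. S = -x_1^2 + x_1x_2^4 + x_1x_2^2 - x_1x_2 - x_2^3.
  leading term x_1^2: subtract (1)·f_1 from -x_1^2 + x_1x_2^4 + x_1x_2^2 - x_1x_2 - x_2^3 → x_1x_2^4 + x_1x_2^2 + x_1x_2 - x_1 - x_2^3 - x_2^2
  leading term x_1x_2^4: subtract (-x_2^2)·g_3 from x_1x_2^4 + x_1x_2^2 + x_1x_2 - x_1 - x_2^3 - x_2^2 → x_1x_2^3 + x_1x_2 - x_1 - x_2^5 - x_2^4 - x_2^3 - x_2^2
  leading term x_1x_2^3: subtract (-x_2)·g_3 from x_1x_2^3 + x_1x_2 - x_1 - x_2^5 - x_2^4 - x_2^3 - x_2^2 → x_1x_2^2 - x_1 - x_2^5 + x_2^4 + x_2^3 - x_2^2
  leading term x_1x_2^2: subtract (-1)·g_3 from x_1x_2^2 - x_1 - x_2^5 + x_2^4 + x_2^3 - x_2^2 → x_1x_2 + x_1 - x_2^5 + x_2^4 + x_2^2
  leading term x_1x_2: subtract (-1)·g_4 from x_1x_2 + x_1 - x_2^5 + x_2^4 + x_2^2 → -x_2^5 - x_2^4
  leading term x_2^5: no divisor's leading term divides it; move -x_2^5 to the remainder.
  leading term x_2^4: no divisor's leading term divides it; move -x_2^4 to the remainder.
  remainder -x_2^5 - x_2^4 ≠ 0; add g_5 = -x_2^5 - x_2^4 to the basis.

The other S-polynomials (S(f_2,g_3), S(f_2,g_4), S(g_3,g_4), S(f_1,g_5), S(f_2,g_5), S(g_3,g_5), S(g_4,g_5)) all reduce to 0 modulo the current basis, so we have a Gröbner basis.
Inter-reduce: drop elements whose leading term is divisible by another's, tail-reduce, and make monic.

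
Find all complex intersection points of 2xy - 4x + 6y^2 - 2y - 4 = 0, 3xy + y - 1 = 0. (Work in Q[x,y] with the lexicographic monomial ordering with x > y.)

Compute a lex Gröbner basis by Buchberger's algorithm.
f_1 = 2xy - 4x + 6y^2 - 2y - 4, LT = xy.
f_2 = 3xy + y - 1, LT = xy.

S(f_1,f_2): lcm = xy. S = -2x + 3y^2 - 4/3y - 5/3.
  reduce S modulo (f_1, f_2):
  remainder -2x + 3y^2 - 4/3y - 5/3 ≠ 0; add h_3 = -2x + 3y^2 - 4/3y - 5/3 to the basis.

S(f_1,h_3): lcm = xy. S = -2x + 3/2y^3 + 7/3y^2 - 11/6y - 2.
  reduce S modulo (f_1, f_2, h_3):
  remainder 3/2y^3 - 2/3y^2 - 1/2y - 1/3 ≠ 0; add h_4 = 3/2y^3 - 2/3y^2 - 1/2y - 1/3 to the basis.

The other S-polynomials (S(f_2,h_3), S(f_1,h_4), S(f_2,h_4), S(h_3,h_4)) all reduce to 0 modulo the current basis, so we have a Gröbner basis.
Inter-reduce: drop elements whose leading term is divisible by another's, tail-reduce, and make monic.
Reduced Gröbner basis: {x - 3/2y^2 + 2/3y + 5/6, y^3 - 4/9y^2 - 1/3y - 2/9}.

From the last basis element, y^3 - 4/9y^2 - 1/3y - 2/9 = 0, so y takes values in {1, -5/18 - sqrt(47)*I/18, -5/18 + sqrt(47)*I/18}. Each choice, substituted upward through the basis, yields the corresponding point(s) of the solution set.
  y = 1: the earlier basis element becomes x = 0, giving x = 0 — point (0, 1).
  y = -5/18 - sqrt(47)*I/18: the earlier basis element becomes x + 3/4 - sqrt(47)*I/12 = 0, giving x = -3/4 + sqrt(47)*I/12 — point (-3/4 + sqrt(47)*I/12, -5/18 - sqrt(47)*I/18).
  y = -5/18 + sqrt(47)*I/18: the earlier basis element becomes x + 3/4 + sqrt(47)*I/12 = 0, giving x = -3/4 - sqrt(47)*I/12 — point (-3/4 - sqrt(47)*I/12, -5/18 + sqrt(47)*I/18).

{(0, 1), (-3/4 + sqrt(47)*I/12, -5/18 - sqrt(47)*I/18), (-3/4 - sqrt(47)*I/12, -5/18 + sqrt(47)*I/18)}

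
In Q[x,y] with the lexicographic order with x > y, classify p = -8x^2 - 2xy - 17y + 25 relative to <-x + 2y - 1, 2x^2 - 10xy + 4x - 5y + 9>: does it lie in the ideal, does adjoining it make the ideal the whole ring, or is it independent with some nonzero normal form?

Adjoining -8x^2 - 2xy - 17y + 25 makes the ideal the whole ring: the system is inconsistent.

First compute the reduced Gröbner basis of I by Buchberger's algorithm.
f_1 = -x + 2y - 1, LT = x.
f_2 = 2x^2 - 10xy + 4x - 5y + 9, LT = x^2.

S(f_1,f_2): lcm = x^2. S = 3xy - x + 5/2y - 9/2.
  leading term xy: subtract (-3y)·f_1 from 3xy - x + 5/2y - 9/2 → -x + 6y^2 - 1/2y - 9/2
  leading term x: subtract (1)·f_1 from -x + 6y^2 - 1/2y - 9/2 → 6y^2 - 5/2y - 7/2
  leading term y^2: no divisor's leading term divides it; move 6y^2 to the remainder.
  leading term y: no divisor's leading term divides it; move -5/2y to the remainder.
  leading term 1: no divisor's leading term divides it; move -7/2 to the remainder.
  remainder 6y^2 - 5/2y - 7/2 ≠ 0; add h_3 = 6y^2 - 5/2y - 7/2 to the basis.

The other S-polynomials (S(f_1,h_3), S(f_2,h_3)) all reduce to 0 modulo the current basis, so we have a Gröbner basis.
Inter-reduce: drop elements whose leading term is divisible by another's, tail-reduce, and make monic.
Reduced Gröbner basis: {x - 2y + 1, y^2 - 5/12y - 7/12}.
Label its elements g_1 = x - 2y + 1, g_2 = y^2 - 5/12y - 7/12.

Reduce p = -8x^2 - 2xy - 17y + 25 modulo G:
  leading term x^2: subtract (-8x)·g_1 from -8x^2 - 2xy - 17y + 25 → -18xy + 8x - 17y + 25
  leading term xy: subtract (-18y)·g_1 from -18xy + 8x - 17y + 25 → 8x - 36y^2 + y + 25
  leading term x: subtract (8)·g_1 from 8x - 36y^2 + y + 25 → -36y^2 + 17y + 17
  leading term y^2: subtract (-36)·g_2 from -36y^2 + 17y + 17 → 2y - 4
  leading term y: no divisor's leading term divides it; move 2y to the remainder.
  leading term 1: no divisor's leading term divides it; move -4 to the remainder.
  normal form = 2y - 4.
The normal form is nonzero, so p ∉ I. Since p minus its normal form lies in I, I + (p) = I + (r) where r = 2y - 4; decide whether this ideal is the whole ring.
Run Buchberger on G together with r (pairs among the g_i already reduce to 0 since G is a Gröbner basis):
g_1 = x - 2y + 1, LT = x.
g_2 = y^2 - 5/12y - 7/12, LT = y^2.
r = 2y - 4, LT = y.

S(g_2,r): lcm = y^2. S = 19/12y - 7/12.
  leading term y: subtract (19/24)·r from 19/12y - 7/12 → 31/12
  leading term 1: no divisor's leading term divides it; move 31/12 to the remainder.
  remainder 31/12 ≠ 0; add m_4 = 31/12 to the basis.

The other S-polynomials (S(g_1,g_2), S(g_1,r), S(g_1,m_4), S(g_2,m_4), S(r,m_4)) all reduce to 0 modulo the current basis, so we have a Gröbner basis.
Inter-reduce: drop elements whose leading term is divisible by another's, tail-reduce, and make monic.
Reduced Gröbner basis: {1}.
The reduced Gröbner basis of I + (p) is {1}: the ideal is the whole ring, so the enlarged system has no common solution — adjoining p is inconsistent.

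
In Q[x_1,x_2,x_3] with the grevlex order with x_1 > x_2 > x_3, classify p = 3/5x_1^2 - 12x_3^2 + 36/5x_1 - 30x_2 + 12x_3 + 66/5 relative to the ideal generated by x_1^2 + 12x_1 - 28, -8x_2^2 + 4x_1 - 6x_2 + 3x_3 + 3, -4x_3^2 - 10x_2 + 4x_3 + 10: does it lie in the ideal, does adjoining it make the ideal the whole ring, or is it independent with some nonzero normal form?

3/5x_1^2 - 12x_3^2 + 36/5x_1 - 30x_2 + 12x_3 + 66/5 lies in I (it reduces to 0).

First compute the reduced Gröbner basis of I by Buchberger's algorithm.
f_1 = x_1^2 + 12x_1 - 28, LT = x_1^2.
f_2 = -8x_2^2 + 4x_1 - 6x_2 + 3x_3 + 3, LT = x_2^2.
f_3 = -4x_3^2 - 10x_2 + 4x_3 + 10, LT = x_3^2.

The S-polynomials (S(f_1,f_2), S(f_1,f_3), S(f_2,f_3)) all reduce to 0 modulo the current basis, so we have a Gröbner basis.
Inter-reduce: drop elements whose leading term is divisible by another's, tail-reduce, and make monic.
Reduced Gröbner basis: {x_1^2 + 12x_1 - 28, x_2^2 - 1/2x_1 + 3/4x_2 - 3/8x_3 - 3/8, x_3^2 + 5/2x_2 - x_3 - 5/2}.
Label its elements g_1 = x_1^2 + 12x_1 - 28, g_2 = x_2^2 - 1/2x_1 + 3/4x_2 - 3/8x_3 - 3/8, g_3 = x_3^2 + 5/2x_2 - x_3 - 5/2.

Reduce p = 3/5x_1^2 - 12x_3^2 + 36/5x_1 - 30x_2 + 12x_3 + 66/5 modulo G:
  leading term x_1^2: subtract (3/5)·g_1 from 3/5x_1^2 - 12x_3^2 + 36/5x_1 - 30x_2 + 12x_3 + 66/5 → -12x_3^2 - 30x_2 + 12x_3 + 30
  leading term x_3^2: subtract (-12)·g_3 from -12x_3^2 - 30x_2 + 12x_3 + 30 → 0
  normal form = 0.
Since the normal form is 0, p ∈ I.

The remainder on division by a Gröbner basis is unique — it is the normal form.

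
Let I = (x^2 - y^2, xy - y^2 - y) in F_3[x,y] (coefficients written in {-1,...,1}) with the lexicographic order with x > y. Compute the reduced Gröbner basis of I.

G = {x^2 - y, xy + y, y^2 - y}

Buchberger's algorithm terminates because the ascending chain of leading-term ideals stabilizes.

f_1 = x^2 - y^2, LT = x^2.
f_2 = xy - y^2 - y, LT = xy.

S(f_1,f_2): lcm = x^2y. S = xy^2 + xy - y^3.
  leading term xy^2: subtract (y)·f_2 from xy^2 + xy - y^3 → xy + y^2
  leading term xy: subtract (1)·f_2 from xy + y^2 → -y^2 + y
  leading term y^2: no divisor's leading term divides it; move -y^2 to the remainder.
  leading term y: no divisor's leading term divides it; move y to the remainder.
  remainder -y^2 + y ≠ 0; add g_3 = -y^2 + y to the basis.

The other S-polynomials (S(f_1,g_3), S(f_2,g_3)) all reduce to 0 modulo the current basis, so we have a Gröbner basis.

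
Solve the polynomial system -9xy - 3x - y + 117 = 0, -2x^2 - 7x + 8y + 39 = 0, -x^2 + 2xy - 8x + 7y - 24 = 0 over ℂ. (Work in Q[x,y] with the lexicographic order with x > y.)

{(-5, -3)}

Compute a lex Gröbner basis by Buchberger's algorithm.
f_1 = -9xy - 3x - y + 117, LT = xy.
f_2 = -2x^2 - 7x + 8y + 39, LT = x^2.
f_3 = -x^2 + 2xy - 8x + 7y - 24, LT = x^2.

S(f_1,f_2): lcm = x^2y. S = 1/3x^2 - 61/18xy - 13x + 4y^2 + 39/2y.
  leading term x^2: subtract (-1/6)·f_2 from 1/3x^2 - 61/18xy - 13x + 4y^2 + 39/2y → -61/18xy - 85/6x + 4y^2 + 125/6y + 13/2
  leading term xy: subtract (61/162)·f_1 from -61/18xy - 85/6x + 4y^2 + 125/6y + 13/2 → -352/27x + 4y^2 + 1718/81y - 338/9
  leading term x: no divisor's leading term divides it; move -352/27x to the remainder.
  leading term y^2: no divisor's leading term divides it; move 4y^2 to the remainder.
  leading term y: no divisor's leading term divides it; move 1718/81y to the remainder.
  leading term 1: no divisor's leading term divides it; move -338/9 to the remainder.
  remainder -352/27x + 4y^2 + 1718/81y - 338/9 ≠ 0; add h_4 = -352/27x + 4y^2 + 1718/81y - 338/9 to the basis.

S(f_1,f_3): lcm = x^2y. S = 1/3x^2 + 2xy^2 - 71/9xy - 13x + 7y^2 - 24y.
  leading term x^2: subtract (-1/6)·f_2 from 1/3x^2 + 2xy^2 - 71/9xy - 13x + 7y^2 - 24y → 2xy^2 - 71/9xy - 85/6x + 7y^2 - 68/3y + 13/2
  leading term xy^2: subtract (-2/9y)·f_1 from 2xy^2 - 71/9xy - 85/6x + 7y^2 - 68/3y + 13/2 → -77/9xy - 85/6x + 61/9y^2 + 10/3y + 13/2
  leading term xy: subtract (77/81)·f_1 from -77/9xy - 85/6x + 61/9y^2 + 10/3y + 13/2 → -611/54x + 61/9y^2 + 347/81y - 1885/18
  leading term x: subtract (611/704)·h_4 from -611/54x + 61/9y^2 + 347/81y - 1885/18 → 5237/1584y^2 - 14915/1056y - 25389/352
  leading term y^2: no divisor's leading term divides it; move 5237/1584y^2 to the remainder.
  leading term y: no divisor's leading term divides it; move -14915/1056y to the remainder.
  leading term 1: no divisor's leading term divides it; move -25389/352 to the remainder.
  remainder 5237/1584y^2 - 14915/1056y - 25389/352 ≠ 0; add h_5 = 5237/1584y^2 - 14915/1056y - 25389/352 to the basis.

S(f_2,f_3): lcm = x^2. S = 2xy - 9/2x + 3y - 87/2.
  leading term xy: subtract (-2/9)·f_1 from 2xy - 9/2x + 3y - 87/2 → -31/6x + 25/9y - 35/2
  leading term x: subtract (279/704)·h_4 from -31/6x + 25/9y - 35/2 → -279/176y^2 - 1981/352y - 921/352
  leading term y^2: subtract (-2511/5237)·h_5 from -279/176y^2 - 1981/352y - 921/352 → -129877/10474y - 389631/10474
  leading term y: no divisor's leading term divides it; move -129877/10474y to the remainder.
  leading term 1: no divisor's leading term divides it; move -389631/10474 to the remainder.
  remainder -129877/10474y - 389631/10474 ≠ 0; add h_6 = -129877/10474y - 389631/10474 to the basis.

The other S-polynomials (S(f_1,h_4), S(f_2,h_4), S(f_3,h_4), S(f_1,h_5), S(f_2,h_5), S(f_3,h_5), S(h_4,h_5), S(f_1,h_6), S(f_2,h_6), S(f_3,h_6), S(h_4,h_6), S(h_5,h_6)) all reduce to 0 modulo the current basis, so we have a Gröbner basis.
Inter-reduce: drop elements whose leading term is divisible by another's, tail-reduce, and make monic.
Reduced Gröbner basis: {x + 5, y + 3}.

A lex Gröbner basis eliminates variables successively. Here y + 3 depends only on y, with roots {-3}; lifting each root through the earlier basis elements recovers the full solutions.
  y = -3: the earlier basis element becomes x + 5 = 0, giving x = -5 — point (-5, -3).
Substituting each solution back into the original system confirms all equations vanish.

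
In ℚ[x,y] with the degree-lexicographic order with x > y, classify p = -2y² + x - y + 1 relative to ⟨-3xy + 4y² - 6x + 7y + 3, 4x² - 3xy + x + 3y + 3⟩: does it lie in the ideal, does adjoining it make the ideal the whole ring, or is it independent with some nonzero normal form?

-2y² + x - y + 1 is independent of I; its normal form modulo I is -2y² + x - y + 1.

First compute the reduced Gröbner basis of I by Buchberger's algorithm.
f_1 = -3xy + 4y² - 6x + 7y + 3, LT = xy.
f_2 = 4x² - 3xy + x + 3y + 3, LT = x².

S(f_1,f_2): lcm = x²y. S = -7/12xy² + 2x² - 31/12xy - ¾y² - x - ¾y.
  leading term xy²: subtract (7/36y)·f_1 from -7/12xy² + 2x² - 31/12xy - ¾y² - x - ¾y → -7/9y³ + 2x² - 17/12xy - 19/9y² - x - 4/3y
  leading term y³: no divisor's leading term divides it; move -7/9y³ to the remainder.
  leading term x²: subtract (½)·f_2 from 2x² - 17/12xy - 19/9y² - x - 4/3y → 1/12xy - 19/9y² - 3/2x - 17/6y - 3/2
  leading term xy: subtract (-1/36)·f_1 from 1/12xy - 19/9y² - 3/2x - 17/6y - 3/2 → -2y² - 5/3x - 95/36y - 17/12
  leading term y²: no divisor's leading term divides it; move -2y² to the remainder.
  leading term x: no divisor's leading term divides it; move -5/3x to the remainder.
  leading term y: no divisor's leading term divides it; move -95/36y to the remainder.
  leading term 1: no divisor's leading term divides it; move -17/12 to the remainder.
  remainder -7/9y³ - 2y² - 5/3x - 95/36y - 17/12 ≠ 0; add h_3 = -7/9y³ - 2y² - 5/3x - 95/36y - 17/12 to the basis.

The other S-polynomials (S(f_1,h_3), S(f_2,h_3)) all reduce to 0 modulo the current basis, so we have a Gröbner basis.
Inter-reduce: drop elements whose leading term is divisible by another's, tail-reduce, and make monic.
Reduced Gröbner basis: {y³ + 18/7y² + 15/7x + 95/28y + 51/28, x² - y² + 7/4x - y, xy - 4/3y² + 2x - 7/3y - 1}.
Label its elements g_1 = y³ + 18/7y² + 15/7x + 95/28y + 51/28, g_2 = x² - y² + 7/4x - y, g_3 = xy - 4/3y² + 2x - 7/3y - 1.

Reduce p = -2y² + x - y + 1 modulo G:
  leading term y²: no divisor's leading term divides it; move -2y² to the remainder.
  leading term x: no divisor's leading term divides it; move x to the remainder.
  leading term y: no divisor's leading term divides it; move -y to the remainder.
  leading term 1: no divisor's leading term divides it; move 1 to the remainder.
  normal form = -2y² + x - y + 1.
The normal form is nonzero, so p ∉ I. Since p minus its normal form lies in I, I + (p) = I + (r) where r = -2y² + x - y + 1; decide whether this ideal is the whole ring.
Run Buchberger on G together with r (pairs among the g_i already reduce to 0 since G is a Gröbner basis):
g_1 = y³ + 18/7y² + 15/7x + 95/28y + 51/28, LT = y³.
g_2 = x² - y² + 7/4x - y, LT = x².
g_3 = xy - 4/3y² + 2x - 7/3y - 1, LT = xy.
r = -2y² + x - y + 1, LT = y².

S(g_1,r): lcm = y³. S = ½xy + 29/14y² + 15/7x + 109/28y + 51/28.
  leading term xy: subtract (½)·g_3 from ½xy + 29/14y² + 15/7x + 109/28y + 51/28 → 115/42y² + 8/7x + 425/84y + 65/28
  leading term y²: subtract (-115/84)·r from 115/42y² + 8/7x + 425/84y + 65/28 → 211/84x + 155/42y + 155/42
  leading term x: no divisor's leading term divides it; move 211/84x to the remainder.
  leading term y: no divisor's leading term divides it; move 155/42y to the remainder.
  leading term 1: no divisor's leading term divides it; move 155/42 to the remainder.
  remainder 211/84x + 155/42y + 155/42 ≠ 0; add m_5 = 211/84x + 155/42y + 155/42 to the basis.

S(g_3,r): lcm = xy². S = -4/3y³ + ½x² + 3/2xy - 7/3y² + ½x - y.
  leading term y³: subtract (-4/3)·g_1 from -4/3y³ + ½x² + 3/2xy - 7/3y² + ½x - y → ½x² + 3/2xy + 23/21y² + 47/14x + 74/21y + 17/7
  leading term x²: subtract (½)·g_2 from ½x² + 3/2xy + 23/21y² + 47/14x + 74/21y + 17/7 → 3/2xy + 67/42y² + 139/56x + 169/42y + 17/7
  leading term xy: subtract (3/2)·g_3 from 3/2xy + 67/42y² + 139/56x + 169/42y + 17/7 → 151/42y² - 29/56x + 158/21y + 55/14
  leading term y²: subtract (-151/84)·r from 151/42y² - 29/56x + 158/21y + 55/14 → 215/168x + 481/84y + 481/84
  leading term x: subtract (215/422)·m_5 from 215/168x + 481/84y + 481/84 → 1623/422y + 1623/422
  leading term y: no divisor's leading term divides it; move 1623/422y to the remainder.
  leading term 1: no divisor's leading term divides it; move 1623/422 to the remainder.
  remainder 1623/422y + 1623/422 ≠ 0; add m_6 = 1623/422y + 1623/422 to the basis.

The other S-polynomials (S(g_1,g_2), S(g_1,g_3), S(g_2,g_3), S(g_2,r), S(g_1,m_5), S(g_2,m_5), S(g_3,m_5), S(r,m_5), S(g_1,m_6), S(g_2,m_6), S(g_3,m_6), S(r,m_6), S(m_5,m_6)) all reduce to 0 modulo the current basis, so we have a Gröbner basis.
Inter-reduce: drop elements whose leading term is divisible by another's, tail-reduce, and make monic.
Reduced Gröbner basis: {x, y + 1}.
The reduced Gröbner basis of I + (p) is {x, y + 1} ≠ {1}, a proper ideal, so the enlarged system stays consistent: p is independent of I, with normal form -2y² + x - y + 1.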